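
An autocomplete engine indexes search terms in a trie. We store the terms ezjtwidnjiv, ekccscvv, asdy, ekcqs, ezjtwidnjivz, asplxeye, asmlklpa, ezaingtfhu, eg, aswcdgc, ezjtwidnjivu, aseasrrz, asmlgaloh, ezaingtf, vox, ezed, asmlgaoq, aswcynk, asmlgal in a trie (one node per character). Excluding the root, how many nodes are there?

73

For each word, the new-node count is its length minus the longest prefix already in the trie:
  "ezjtwidnjiv" → 11 new (e, z, j, t, w, i, d, n, j, i, v)
  "ekccscvv" → prefix "e" already present; 7 new (k, c, c, s, c, v, v)
  "asdy" → 4 new (a, s, d, y)
  "ekcqs" → prefix "ekc" already present; 2 new (q, s)
  "ezjtwidnjivz" → prefix "ezjtwidnjiv" already present; 1 new (z)
  "asplxeye" → prefix "as" already present; 6 new (p, l, x, e, y, e)
  "asmlklpa" → prefix "as" already present; 6 new (m, l, k, l, p, a)
  "ezaingtfhu" → prefix "ez" already present; 8 new (a, i, n, g, t, f, h, u)
  "eg" → prefix "e" already present; 1 new (g)
  "aswcdgc" → prefix "as" already present; 5 new (w, c, d, g, c)
  "ezjtwidnjivu" → prefix "ezjtwidnjiv" already present; 1 new (u)
  "aseasrrz" → prefix "as" already present; 6 new (e, a, s, r, r, z)
  "asmlgaloh" → prefix "asml" already present; 5 new (g, a, l, o, h)
  "ezaingtf" → prefix "ezaingtf" already present; 0 new (none)
  "vox" → 3 new (v, o, x)
  "ezed" → prefix "ez" already present; 2 new (e, d)
  "asmlgaoq" → prefix "asmlga" already present; 2 new (o, q)
  "aswcynk" → prefix "aswc" already present; 3 new (y, n, k)
  "asmlgal" → prefix "asmlgal" already present; 0 new (none)
Total nodes = 11 + 7 + 4 + 2 + 1 + 6 + 6 + 8 + 1 + 5 + 1 + 6 + 5 + 0 + 3 + 2 + 2 + 3 + 0 = 73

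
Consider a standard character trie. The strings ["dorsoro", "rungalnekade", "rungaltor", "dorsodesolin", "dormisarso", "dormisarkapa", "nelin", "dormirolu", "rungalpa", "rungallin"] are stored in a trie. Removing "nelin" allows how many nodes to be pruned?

5

Walk "nelin" from the leaf back toward the root, removing each node that no remaining word uses.
No other word shares any prefix with "nelin", so all 5 of its nodes go.
Nodes removed: 5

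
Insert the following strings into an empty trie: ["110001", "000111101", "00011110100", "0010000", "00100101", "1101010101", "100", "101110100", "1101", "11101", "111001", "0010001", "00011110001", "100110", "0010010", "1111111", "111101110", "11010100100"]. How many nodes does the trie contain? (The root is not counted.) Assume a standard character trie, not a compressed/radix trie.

66

Trace insertions, counting only characters that open a new branch:
  "110001" → 6 new (1, 1, 0, 0, 0, 1)
  "000111101" → 9 new (0, 0, 0, 1, 1, 1, 1, 0, 1)
  "00011110100" → prefix "000111101" already present; 2 new (0, 0)
  "0010000" → prefix "00" already present; 5 new (1, 0, 0, 0, 0)
  "00100101" → prefix "00100" already present; 3 new (1, 0, 1)
  "1101010101" → prefix "110" already present; 7 new (1, 0, 1, 0, 1, 0, 1)
  "100" → prefix "1" already present; 2 new (0, 0)
  "101110100" → prefix "10" already present; 7 new (1, 1, 1, 0, 1, 0, 0)
  "1101" → prefix "1101" already present; 0 new (none)
  "11101" → prefix "11" already present; 3 new (1, 0, 1)
  "111001" → prefix "1110" already present; 2 new (0, 1)
  "0010001" → prefix "001000" already present; 1 new (1)
  "00011110001" → prefix "00011110" already present; 3 new (0, 0, 1)
  "100110" → prefix "100" already present; 3 new (1, 1, 0)
  "0010010" → prefix "0010010" already present; 0 new (none)
  "1111111" → prefix "111" already present; 4 new (1, 1, 1, 1)
  "111101110" → prefix "1111" already present; 5 new (0, 1, 1, 1, 0)
  "11010100100" → prefix "1101010" already present; 4 new (0, 1, 0, 0)
Total nodes = 6 + 9 + 2 + 5 + 3 + 7 + 2 + 7 + 0 + 3 + 2 + 1 + 3 + 3 + 0 + 4 + 5 + 4 = 66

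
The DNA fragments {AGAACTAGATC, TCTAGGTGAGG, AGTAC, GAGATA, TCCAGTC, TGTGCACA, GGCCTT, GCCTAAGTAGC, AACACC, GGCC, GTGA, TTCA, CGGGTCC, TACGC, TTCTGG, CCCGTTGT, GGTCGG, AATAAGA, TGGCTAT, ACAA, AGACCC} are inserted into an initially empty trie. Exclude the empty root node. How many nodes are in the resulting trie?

Count nodes per top-level branch (shared prefixes stored once):
  'A'-branch (AACACC, AATAAGA, ACAA, AGAACTAGATC, AGACCC, AGTAC): 30 nodes
  'C'-branch (CCCGTTGT, CGGGTCC): 14 nodes
  'G'-branch (GAGATA, GCCTAAGTAGC, GGCC, GGCCTT, GGTCGG, GTGA): 28 nodes
  'T'-branch (TACGC, TCCAGTC, TCTAGGTGAGG, TGGCTAT, TGTGCACA, TTCA, TTCTGG): 38 nodes
Sum: 110

110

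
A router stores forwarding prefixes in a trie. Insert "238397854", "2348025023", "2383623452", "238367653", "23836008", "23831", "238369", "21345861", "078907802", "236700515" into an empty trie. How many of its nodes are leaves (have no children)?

10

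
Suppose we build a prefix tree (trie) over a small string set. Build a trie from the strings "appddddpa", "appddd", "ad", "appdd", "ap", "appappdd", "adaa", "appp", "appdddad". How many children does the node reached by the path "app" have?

3

Walk "app" from the root, arriving at one node.
Characters that immediately follow "app" among the stored strings: {a, d, p}.
That node has 3 child edges.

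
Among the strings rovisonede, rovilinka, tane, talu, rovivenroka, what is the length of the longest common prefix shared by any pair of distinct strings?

4

Look for the deepest trie node that still has at least two words in its subtree.
e.g. "rovilinka" and "rovisonede" share the prefix "rovi" of length 4; no pair shares a longer one.
Longest shared-prefix length: 4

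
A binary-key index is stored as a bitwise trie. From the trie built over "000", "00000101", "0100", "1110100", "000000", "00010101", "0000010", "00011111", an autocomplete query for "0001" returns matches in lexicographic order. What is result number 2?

DFS of the "0001" subtree visits, in order: "00010101", "00011111"
The 2nd is 00011111.

00011111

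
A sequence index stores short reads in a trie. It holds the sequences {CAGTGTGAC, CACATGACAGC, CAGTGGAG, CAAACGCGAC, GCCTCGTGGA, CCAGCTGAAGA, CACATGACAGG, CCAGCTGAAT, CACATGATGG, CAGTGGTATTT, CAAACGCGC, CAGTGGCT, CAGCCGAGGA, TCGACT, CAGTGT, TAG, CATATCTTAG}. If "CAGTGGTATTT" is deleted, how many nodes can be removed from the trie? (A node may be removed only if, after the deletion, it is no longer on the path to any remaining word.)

5

Walk "CAGTGGTATTT" from the leaf back toward the root, removing each node that no remaining word uses.
The suffix "TATTT" (5 nodes) is used only by "CAGTGGTATTT"; the node for "CAGTGG" still has the child "A", so pruning stops there.
Nodes removed: 5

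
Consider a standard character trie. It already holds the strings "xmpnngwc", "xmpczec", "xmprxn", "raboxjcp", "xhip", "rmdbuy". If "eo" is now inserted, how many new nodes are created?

Nothing in the trie begins with "e"; the whole of "eo" is new.
2 − 0 = 2 new nodes.

2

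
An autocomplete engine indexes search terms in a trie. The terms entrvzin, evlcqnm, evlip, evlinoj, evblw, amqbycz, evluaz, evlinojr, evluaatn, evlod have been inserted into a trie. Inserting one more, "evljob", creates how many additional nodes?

The longest prefix of "evljob" already in the trie is "evl" (length 3).
So 6 − 3 = 3 new nodes.

3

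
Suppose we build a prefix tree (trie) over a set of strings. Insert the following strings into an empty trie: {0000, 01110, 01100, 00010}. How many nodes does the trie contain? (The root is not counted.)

12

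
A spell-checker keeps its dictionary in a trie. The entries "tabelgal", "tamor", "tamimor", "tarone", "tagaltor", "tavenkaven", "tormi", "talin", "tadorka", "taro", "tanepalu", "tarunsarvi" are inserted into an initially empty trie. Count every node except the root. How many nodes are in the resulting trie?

Insert word by word; a character creates a node only if that edge doesn't already exist:
  "tabelgal" → 8 new (t, a, b, e, l, g, a, l)
  "tamor" → prefix "ta" already present; 3 new (m, o, r)
  "tamimor" → prefix "tam" already present; 4 new (i, m, o, r)
  "tarone" → prefix "ta" already present; 4 new (r, o, n, e)
  "tagaltor" → prefix "ta" already present; 6 new (g, a, l, t, o, r)
  "tavenkaven" → prefix "ta" already present; 8 new (v, e, n, k, a, v, e, n)
  "tormi" → prefix "t" already present; 4 new (o, r, m, i)
  "talin" → prefix "ta" already present; 3 new (l, i, n)
  "tadorka" → prefix "ta" already present; 5 new (d, o, r, k, a)
  "taro" → prefix "taro" already present; 0 new (none)
  "tanepalu" → prefix "ta" already present; 6 new (n, e, p, a, l, u)
  "tarunsarvi" → prefix "tar" already present; 7 new (u, n, s, a, r, v, i)
Total nodes = 8 + 3 + 4 + 4 + 6 + 8 + 4 + 3 + 5 + 0 + 6 + 7 = 58

58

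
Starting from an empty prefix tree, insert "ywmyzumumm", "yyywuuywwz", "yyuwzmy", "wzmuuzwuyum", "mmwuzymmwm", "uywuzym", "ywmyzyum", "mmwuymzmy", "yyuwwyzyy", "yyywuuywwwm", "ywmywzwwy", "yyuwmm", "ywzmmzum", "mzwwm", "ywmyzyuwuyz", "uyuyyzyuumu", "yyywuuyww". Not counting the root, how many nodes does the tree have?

97

Count nodes per top-level branch (shared prefixes stored once):
  'm'-branch (mmwuymzmy, mmwuzymmwm, mzwwm): 19 nodes
  'u'-branch (uyuyyzyuumu, uywuzym): 16 nodes
  'w'-branch (wzmuuzwuyum): 11 nodes
  'y'-branch (ywmywzwwy, ywmyzumumm, ywmyzyum, ywmyzyuwuyz, ywzmmzum, yyuwmm, yyuwwyzyy, yyuwzmy, yyywuuyww, yyywuuywwwm, yyywuuywwz): 51 nodes
Sum: 97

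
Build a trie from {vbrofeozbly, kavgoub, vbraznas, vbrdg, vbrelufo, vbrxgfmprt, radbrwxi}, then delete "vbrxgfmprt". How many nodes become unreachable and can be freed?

A node on "vbrxgfmprt"'s path can go only if nothing else ends at it or branches off below it.
The suffix "xgfmprt" (7 nodes) is used only by "vbrxgfmprt"; the node for "vbr" still has the child "o", so pruning stops there.
Nodes removed: 7

7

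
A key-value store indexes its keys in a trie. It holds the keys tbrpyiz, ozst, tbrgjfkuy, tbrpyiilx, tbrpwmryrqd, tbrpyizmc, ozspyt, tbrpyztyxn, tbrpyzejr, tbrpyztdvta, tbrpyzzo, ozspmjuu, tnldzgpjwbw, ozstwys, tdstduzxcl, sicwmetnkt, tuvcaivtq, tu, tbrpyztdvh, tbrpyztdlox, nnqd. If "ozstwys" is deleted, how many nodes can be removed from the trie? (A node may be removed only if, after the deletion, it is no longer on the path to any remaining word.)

Walk "ozstwys" from the leaf back toward the root, removing each node that no remaining word uses.
The suffix "wys" (3 nodes) is used only by "ozstwys"; "ozst" is itself a stored word, so pruning stops there.
Nodes removed: 3

3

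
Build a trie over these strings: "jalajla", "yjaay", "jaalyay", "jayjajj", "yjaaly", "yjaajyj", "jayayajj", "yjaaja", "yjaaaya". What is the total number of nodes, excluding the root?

Count nodes per top-level branch (shared prefixes stored once):
  'j'-branch (jaalyay, jalajla, jayayajj, jayjajj): 22 nodes
  'y'-branch (yjaaaya, yjaaja, yjaajyj, yjaaly, yjaay): 14 nodes
Sum: 36

36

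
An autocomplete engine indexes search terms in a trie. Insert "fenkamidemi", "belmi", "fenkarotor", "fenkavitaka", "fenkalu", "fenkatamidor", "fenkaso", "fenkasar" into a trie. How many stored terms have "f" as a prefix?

7

Walk to "f"; the words in its subtree are exactly those with that prefix.
Words under "f": fenkalu, fenkamidemi, fenkarotor, fenkasar, fenkaso, fenkatamidor, fenkavitaka
Count: 7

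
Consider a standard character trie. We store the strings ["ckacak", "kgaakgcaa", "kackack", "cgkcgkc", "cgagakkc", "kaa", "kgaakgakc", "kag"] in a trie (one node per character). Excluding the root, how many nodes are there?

38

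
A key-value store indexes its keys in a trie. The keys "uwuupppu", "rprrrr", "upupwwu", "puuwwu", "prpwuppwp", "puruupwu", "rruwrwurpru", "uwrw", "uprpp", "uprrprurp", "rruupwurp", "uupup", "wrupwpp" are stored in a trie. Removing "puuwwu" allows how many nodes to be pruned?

Walk "puuwwu" from the leaf back toward the root, removing each node that no remaining word uses.
The suffix "uwwu" (4 nodes) is used only by "puuwwu"; the node for "pu" still has the child "r", so pruning stops there.
Nodes removed: 4

4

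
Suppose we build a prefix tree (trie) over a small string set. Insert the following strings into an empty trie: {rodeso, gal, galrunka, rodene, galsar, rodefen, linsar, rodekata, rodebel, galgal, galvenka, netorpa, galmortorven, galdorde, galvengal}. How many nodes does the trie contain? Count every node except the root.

Insert word by word; a character creates a node only if that edge doesn't already exist:
  "rodeso" → 6 new (r, o, d, e, s, o)
  "gal" → 3 new (g, a, l)
  "galrunka" → prefix "gal" already present; 5 new (r, u, n, k, a)
  "rodene" → prefix "rode" already present; 2 new (n, e)
  "galsar" → prefix "gal" already present; 3 new (s, a, r)
  "rodefen" → prefix "rode" already present; 3 new (f, e, n)
  "linsar" → 6 new (l, i, n, s, a, r)
  "rodekata" → prefix "rode" already present; 4 new (k, a, t, a)
  "rodebel" → prefix "rode" already present; 3 new (b, e, l)
  "galgal" → prefix "gal" already present; 3 new (g, a, l)
  "galvenka" → prefix "gal" already present; 5 new (v, e, n, k, a)
  "netorpa" → 7 new (n, e, t, o, r, p, a)
  "galmortorven" → prefix "gal" already present; 9 new (m, o, r, t, o, r, v, e, n)
  "galdorde" → prefix "gal" already present; 5 new (d, o, r, d, e)
  "galvengal" → prefix "galven" already present; 3 new (g, a, l)
Total nodes = 6 + 3 + 5 + 2 + 3 + 3 + 6 + 4 + 3 + 3 + 5 + 7 + 9 + 5 + 3 = 67

67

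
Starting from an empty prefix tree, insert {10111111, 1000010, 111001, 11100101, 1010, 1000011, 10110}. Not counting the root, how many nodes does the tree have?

23

Count nodes per top-level branch (shared prefixes stored once):
  '1'-branch (1000010, 1000011, 1010, 10110, 10111111, 111001, 11100101): 23 nodes
Sum: 23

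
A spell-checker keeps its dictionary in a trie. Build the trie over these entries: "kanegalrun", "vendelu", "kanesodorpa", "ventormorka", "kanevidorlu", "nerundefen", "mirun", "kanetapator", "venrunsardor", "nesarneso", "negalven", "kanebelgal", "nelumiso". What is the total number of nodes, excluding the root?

95

For each word, the new-node count is its length minus the longest prefix already in the trie:
  "kanegalrun" → 10 new (k, a, n, e, g, a, l, r, u, n)
  "vendelu" → 7 new (v, e, n, d, e, l, u)
  "kanesodorpa" → prefix "kane" already present; 7 new (s, o, d, o, r, p, a)
  "ventormorka" → prefix "ven" already present; 8 new (t, o, r, m, o, r, k, a)
  "kanevidorlu" → prefix "kane" already present; 7 new (v, i, d, o, r, l, u)
  "nerundefen" → 10 new (n, e, r, u, n, d, e, f, e, n)
  "mirun" → 5 new (m, i, r, u, n)
  "kanetapator" → prefix "kane" already present; 7 new (t, a, p, a, t, o, r)
  "venrunsardor" → prefix "ven" already present; 9 new (r, u, n, s, a, r, d, o, r)
  "nesarneso" → prefix "ne" already present; 7 new (s, a, r, n, e, s, o)
  "negalven" → prefix "ne" already present; 6 new (g, a, l, v, e, n)
  "kanebelgal" → prefix "kane" already present; 6 new (b, e, l, g, a, l)
  "nelumiso" → prefix "ne" already present; 6 new (l, u, m, i, s, o)
Total nodes = 10 + 7 + 7 + 8 + 7 + 10 + 5 + 7 + 9 + 7 + 6 + 6 + 6 = 95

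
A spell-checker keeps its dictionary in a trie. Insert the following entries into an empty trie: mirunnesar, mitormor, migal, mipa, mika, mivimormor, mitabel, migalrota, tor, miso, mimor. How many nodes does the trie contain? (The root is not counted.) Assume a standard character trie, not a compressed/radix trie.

47

Insert word by word; a character creates a node only if that edge doesn't already exist:
  "mirunnesar" → 10 new (m, i, r, u, n, n, e, s, a, r)
  "mitormor" → prefix "mi" already present; 6 new (t, o, r, m, o, r)
  "migal" → prefix "mi" already present; 3 new (g, a, l)
  "mipa" → prefix "mi" already present; 2 new (p, a)
  "mika" → prefix "mi" already present; 2 new (k, a)
  "mivimormor" → prefix "mi" already present; 8 new (v, i, m, o, r, m, o, r)
  "mitabel" → prefix "mit" already present; 4 new (a, b, e, l)
  "migalrota" → prefix "migal" already present; 4 new (r, o, t, a)
  "tor" → 3 new (t, o, r)
  "miso" → prefix "mi" already present; 2 new (s, o)
  "mimor" → prefix "mi" already present; 3 new (m, o, r)
Total nodes = 10 + 6 + 3 + 2 + 2 + 8 + 4 + 4 + 3 + 2 + 3 = 47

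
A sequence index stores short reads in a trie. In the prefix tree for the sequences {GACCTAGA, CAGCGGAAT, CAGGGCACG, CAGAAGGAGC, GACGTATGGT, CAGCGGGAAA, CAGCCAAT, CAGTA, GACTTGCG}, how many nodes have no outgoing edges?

9

A leaf is a node with no children — equivalently, the end of a word that is not a proper prefix of any other stored word.
Those words: "CAGAAGGAGC", "CAGCCAAT", "CAGCGGAAT", "CAGCGGGAAA", "CAGGGCACG", "CAGTA", "GACCTAGA", "GACGTATGGT", "GACTTGCG"
Leaf count: 9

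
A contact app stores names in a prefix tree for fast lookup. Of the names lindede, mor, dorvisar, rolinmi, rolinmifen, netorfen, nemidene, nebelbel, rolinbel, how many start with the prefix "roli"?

Walk to "roli"; the words in its subtree are exactly those with that prefix.
Words under "roli": rolinbel, rolinmi, rolinmifen
Count: 3

3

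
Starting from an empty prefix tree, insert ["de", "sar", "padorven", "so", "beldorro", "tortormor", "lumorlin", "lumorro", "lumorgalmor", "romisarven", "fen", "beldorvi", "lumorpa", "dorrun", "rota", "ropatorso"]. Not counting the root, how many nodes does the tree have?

Trace insertions, counting only characters that open a new branch:
  "de" → 2 new (d, e)
  "sar" → 3 new (s, a, r)
  "padorven" → 8 new (p, a, d, o, r, v, e, n)
  "so" → prefix "s" already present; 1 new (o)
  "beldorro" → 8 new (b, e, l, d, o, r, r, o)
  "tortormor" → 9 new (t, o, r, t, o, r, m, o, r)
  "lumorlin" → 8 new (l, u, m, o, r, l, i, n)
  "lumorro" → prefix "lumor" already present; 2 new (r, o)
  "lumorgalmor" → prefix "lumor" already present; 6 new (g, a, l, m, o, r)
  "romisarven" → 10 new (r, o, m, i, s, a, r, v, e, n)
  "fen" → 3 new (f, e, n)
  "beldorvi" → prefix "beldor" already present; 2 new (v, i)
  "lumorpa" → prefix "lumor" already present; 2 new (p, a)
  "dorrun" → prefix "d" already present; 5 new (o, r, r, u, n)
  "rota" → prefix "ro" already present; 2 new (t, a)
  "ropatorso" → prefix "ro" already present; 7 new (p, a, t, o, r, s, o)
Total nodes = 2 + 3 + 8 + 1 + 8 + 9 + 8 + 2 + 6 + 10 + 3 + 2 + 2 + 5 + 2 + 7 = 78

78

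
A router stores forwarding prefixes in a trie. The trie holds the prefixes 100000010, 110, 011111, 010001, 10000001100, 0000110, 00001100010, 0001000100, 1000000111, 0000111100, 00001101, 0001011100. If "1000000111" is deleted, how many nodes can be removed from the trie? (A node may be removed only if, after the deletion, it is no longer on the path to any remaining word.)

A node on "1000000111"'s path can go only if nothing else ends at it or branches off below it.
The suffix "1" (1 node) is used only by "1000000111"; the node for "100000011" still has the child "0", so pruning stops there.
Nodes removed: 1

1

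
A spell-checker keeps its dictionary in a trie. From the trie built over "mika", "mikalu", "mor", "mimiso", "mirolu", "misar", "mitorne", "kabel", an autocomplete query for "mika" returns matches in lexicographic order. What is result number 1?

mika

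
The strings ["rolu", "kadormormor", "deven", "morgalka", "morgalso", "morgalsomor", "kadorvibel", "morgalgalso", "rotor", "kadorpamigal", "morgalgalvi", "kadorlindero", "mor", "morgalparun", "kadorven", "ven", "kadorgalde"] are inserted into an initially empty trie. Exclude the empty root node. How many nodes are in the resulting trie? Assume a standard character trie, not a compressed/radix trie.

Count nodes per top-level branch (shared prefixes stored once):
  'd'-branch (deven): 5 nodes
  'k'-branch (kadorgalde, kadorlindero, kadormormor, kadorpamigal, kadorven, kadorvibel): 37 nodes
  'm'-branch (mor, morgalgalso, morgalgalvi, morgalka, morgalparun, morgalso, morgalsomor): 25 nodes
  'r'-branch (rolu, rotor): 7 nodes
  'v'-branch (ven): 3 nodes
Sum: 77

77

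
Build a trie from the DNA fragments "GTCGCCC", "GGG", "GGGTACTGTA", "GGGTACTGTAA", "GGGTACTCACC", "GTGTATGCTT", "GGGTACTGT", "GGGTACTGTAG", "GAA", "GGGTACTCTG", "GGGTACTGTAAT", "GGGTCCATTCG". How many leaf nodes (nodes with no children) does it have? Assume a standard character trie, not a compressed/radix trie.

8

Leaves are exactly the stored words that no other stored word extends.
Those words: "GAA", "GGGTACTCACC", "GGGTACTCTG", "GGGTACTGTAAT", "GGGTACTGTAG", "GGGTCCATTCG", "GTCGCCC", "GTGTATGCTT"
Leaf count: 8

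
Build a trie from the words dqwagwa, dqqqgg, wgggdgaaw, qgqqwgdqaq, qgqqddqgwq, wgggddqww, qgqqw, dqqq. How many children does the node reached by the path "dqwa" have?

1

Follow the path "dqwa" to its node, then look at its outgoing edges.
Characters that immediately follow "dqwa" among the stored strings: {g}.
That node has 1 child edge.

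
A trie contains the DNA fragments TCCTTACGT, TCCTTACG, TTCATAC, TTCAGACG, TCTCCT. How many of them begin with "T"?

5

Filter for entries beginning with "T":
Matches: "TCCTTACG", "TCCTTACGT", "TCTCCT", "TTCAGACG", "TTCATAC"
Count: 5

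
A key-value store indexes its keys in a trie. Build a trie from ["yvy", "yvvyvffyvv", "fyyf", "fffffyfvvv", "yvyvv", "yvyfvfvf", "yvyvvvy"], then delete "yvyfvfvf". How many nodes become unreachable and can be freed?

A node on "yvyfvfvf"'s path can go only if nothing else ends at it or branches off below it.
The suffix "fvfvf" (5 nodes) is used only by "yvyfvfvf"; the node for "yvy" still has the child "v", so pruning stops there.
Nodes removed: 5

5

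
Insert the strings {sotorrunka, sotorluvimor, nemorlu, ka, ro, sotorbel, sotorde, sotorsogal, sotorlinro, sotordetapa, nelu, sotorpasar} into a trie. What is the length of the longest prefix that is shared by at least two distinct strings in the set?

Look for the deepest trie node that still has at least two words in its subtree.
"sotorde" and "sotordetapa" agree on "sotorde" (7 characters) before diverging; nothing deeper is shared.
Longest shared-prefix length: 7

7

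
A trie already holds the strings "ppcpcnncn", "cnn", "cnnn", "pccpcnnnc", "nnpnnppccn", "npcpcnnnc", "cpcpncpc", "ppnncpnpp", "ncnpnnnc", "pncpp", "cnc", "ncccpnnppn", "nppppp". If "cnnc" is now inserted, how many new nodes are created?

1

Walking "cnnc" from the root, the first 3 characters ("cnn") follow existing edges; "c" is the first miss.
Each of the 1 remaining characters creates one node.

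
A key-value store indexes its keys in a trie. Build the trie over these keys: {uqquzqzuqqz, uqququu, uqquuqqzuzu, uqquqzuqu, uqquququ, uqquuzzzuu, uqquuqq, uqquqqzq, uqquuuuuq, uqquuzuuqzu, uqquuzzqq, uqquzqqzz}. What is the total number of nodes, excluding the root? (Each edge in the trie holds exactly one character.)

Trace insertions, counting only characters that open a new branch:
  "uqquzqzuqqz" → 11 new (u, q, q, u, z, q, z, u, q, q, z)
  "uqququu" → prefix "uqqu" already present; 3 new (q, u, u)
  "uqquuqqzuzu" → prefix "uqqu" already present; 7 new (u, q, q, z, u, z, u)
  "uqquqzuqu" → prefix "uqquq" already present; 4 new (z, u, q, u)
  "uqquququ" → prefix "uqququ" already present; 2 new (q, u)
  "uqquuzzzuu" → prefix "uqquu" already present; 5 new (z, z, z, u, u)
  "uqquuqq" → prefix "uqquuqq" already present; 0 new (none)
  "uqquqqzq" → prefix "uqquq" already present; 3 new (q, z, q)
  "uqquuuuuq" → prefix "uqquu" already present; 4 new (u, u, u, q)
  "uqquuzuuqzu" → prefix "uqquuz" already present; 5 new (u, u, q, z, u)
  "uqquuzzqq" → prefix "uqquuzz" already present; 2 new (q, q)
  "uqquzqqzz" → prefix "uqquzq" already present; 3 new (q, z, z)
Total nodes = 11 + 3 + 7 + 4 + 2 + 5 + 0 + 3 + 4 + 5 + 2 + 3 = 49

49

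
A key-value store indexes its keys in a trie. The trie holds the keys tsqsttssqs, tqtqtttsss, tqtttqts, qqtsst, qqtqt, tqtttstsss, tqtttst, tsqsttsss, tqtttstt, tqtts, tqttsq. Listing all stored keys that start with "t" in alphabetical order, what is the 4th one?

tqtttqts

DFS of the "t" subtree visits, in order: "tqtqtttsss", "tqtts", "tqttsq", "tqtttqts", "tqtttst", "tqtttstsss", "tqtttstt", "tsqsttssqs", "tsqsttsss"
Position 4: tqtttqts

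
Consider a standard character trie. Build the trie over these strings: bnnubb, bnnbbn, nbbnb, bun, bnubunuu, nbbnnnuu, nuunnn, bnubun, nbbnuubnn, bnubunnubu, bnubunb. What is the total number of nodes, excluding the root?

Insert word by word; a character creates a node only if that edge doesn't already exist:
  "bnnubb" → 6 new (b, n, n, u, b, b)
  "bnnbbn" → prefix "bnn" already present; 3 new (b, b, n)
  "nbbnb" → 5 new (n, b, b, n, b)
  "bun" → prefix "b" already present; 2 new (u, n)
  "bnubunuu" → prefix "bn" already present; 6 new (u, b, u, n, u, u)
  "nbbnnnuu" → prefix "nbbn" already present; 4 new (n, n, u, u)
  "nuunnn" → prefix "n" already present; 5 new (u, u, n, n, n)
  "bnubun" → prefix "bnubun" already present; 0 new (none)
  "nbbnuubnn" → prefix "nbbn" already present; 5 new (u, u, b, n, n)
  "bnubunnubu" → prefix "bnubun" already present; 4 new (n, u, b, u)
  "bnubunb" → prefix "bnubun" already present; 1 new (b)
Total nodes = 6 + 3 + 5 + 2 + 6 + 4 + 5 + 0 + 5 + 4 + 1 = 41

41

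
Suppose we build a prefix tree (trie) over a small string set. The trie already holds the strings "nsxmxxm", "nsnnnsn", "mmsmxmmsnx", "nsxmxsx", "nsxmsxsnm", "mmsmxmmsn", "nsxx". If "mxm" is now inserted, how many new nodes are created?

2

The longest prefix of "mxm" already in the trie is "m" (length 1).
New nodes needed: |"mxm"| − 1 = 3 − 1 = 2.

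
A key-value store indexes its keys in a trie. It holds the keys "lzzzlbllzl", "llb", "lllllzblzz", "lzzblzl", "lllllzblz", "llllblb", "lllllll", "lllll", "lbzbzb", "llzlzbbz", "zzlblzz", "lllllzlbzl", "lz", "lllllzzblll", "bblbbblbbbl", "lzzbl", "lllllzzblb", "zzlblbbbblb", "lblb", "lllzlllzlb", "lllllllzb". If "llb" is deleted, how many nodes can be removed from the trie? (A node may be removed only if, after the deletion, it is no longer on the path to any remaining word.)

1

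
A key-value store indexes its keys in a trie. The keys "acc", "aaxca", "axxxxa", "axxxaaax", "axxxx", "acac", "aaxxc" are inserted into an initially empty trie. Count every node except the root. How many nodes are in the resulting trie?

20

For each word, the new-node count is its length minus the longest prefix already in the trie:
  "acc" → 3 new (a, c, c)
  "aaxca" → prefix "a" already present; 4 new (a, x, c, a)
  "axxxxa" → prefix "a" already present; 5 new (x, x, x, x, a)
  "axxxaaax" → prefix "axxx" already present; 4 new (a, a, a, x)
  "axxxx" → prefix "axxxx" already present; 0 new (none)
  "acac" → prefix "ac" already present; 2 new (a, c)
  "aaxxc" → prefix "aax" already present; 2 new (x, c)
Total nodes = 3 + 4 + 5 + 4 + 0 + 2 + 2 = 20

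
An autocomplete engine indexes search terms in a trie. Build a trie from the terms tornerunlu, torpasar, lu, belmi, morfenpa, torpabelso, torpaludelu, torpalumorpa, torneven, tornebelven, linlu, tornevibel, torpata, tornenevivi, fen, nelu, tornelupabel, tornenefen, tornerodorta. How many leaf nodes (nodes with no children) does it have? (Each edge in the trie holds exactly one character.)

19

A leaf is a node with no children — equivalently, the end of a word that is not a proper prefix of any other stored word.
Those words: "belmi", "fen", "linlu", "lu", "morfenpa", "nelu", "tornebelven", "tornelupabel", "tornenefen", "tornenevivi", "tornerodorta", "tornerunlu", "torneven", "tornevibel", "torpabelso", "torpaludelu", "torpalumorpa", "torpasar", "torpata"
Leaf count: 19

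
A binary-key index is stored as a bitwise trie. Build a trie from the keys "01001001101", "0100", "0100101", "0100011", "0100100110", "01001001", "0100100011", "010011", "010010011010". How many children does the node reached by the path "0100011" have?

0

The children of the "0100011" node are the distinct next characters among strings starting with "0100011".
No stored string extends past "0100011".
That node has 0 child edges.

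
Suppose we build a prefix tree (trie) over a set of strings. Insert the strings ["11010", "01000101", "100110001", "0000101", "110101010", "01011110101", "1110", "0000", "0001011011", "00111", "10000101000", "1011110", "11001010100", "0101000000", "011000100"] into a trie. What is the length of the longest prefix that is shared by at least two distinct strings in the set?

The deepest shared node is where two words last agree before diverging.
e.g. "11010" and "110101010" share the prefix "11010" of length 5; no pair shares a longer one.
Longest shared-prefix length: 5

5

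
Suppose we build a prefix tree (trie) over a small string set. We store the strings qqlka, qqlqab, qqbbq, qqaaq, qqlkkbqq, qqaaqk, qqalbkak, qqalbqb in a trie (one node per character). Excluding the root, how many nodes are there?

26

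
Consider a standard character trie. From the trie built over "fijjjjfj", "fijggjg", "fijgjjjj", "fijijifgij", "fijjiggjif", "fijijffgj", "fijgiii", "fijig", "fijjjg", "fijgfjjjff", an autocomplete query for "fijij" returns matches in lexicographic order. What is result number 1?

fijijffgj

Filter for "fijij…" and sort: "fijijffgj", "fijijifgij"
The 1st is fijijffgj.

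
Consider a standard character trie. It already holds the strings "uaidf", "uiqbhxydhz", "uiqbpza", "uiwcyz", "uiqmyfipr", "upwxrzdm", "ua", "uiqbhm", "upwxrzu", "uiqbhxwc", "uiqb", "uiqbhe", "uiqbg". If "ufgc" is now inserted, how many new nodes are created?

3

Walking "ufgc" from the root, the first 1 characters ("u") follow existing edges; "f" is the first miss.
Each of the 3 remaining characters creates one node.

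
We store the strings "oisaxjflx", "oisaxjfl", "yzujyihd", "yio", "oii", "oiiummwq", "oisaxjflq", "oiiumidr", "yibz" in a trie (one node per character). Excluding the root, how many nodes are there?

31

Trie structure (* marks end of a word):
(root)
├─ o
│  └─ i
│     ├─ i *
│     │  └─ u
│     │     └─ m
│     │        ├─ i
│     │        │  └─ d
│     │        │     └─ r *
│     │        └─ m
│     │           └─ w
│     │              └─ q *
│     └─ s
│        └─ a
│           └─ x
│              └─ j
│                 └─ f
│                    └─ l *
│                       ├─ q *
│                       └─ x *
└─ y
   ├─ i
   │  ├─ b
   │  │  └─ z *
   │  └─ o *
   └─ z
      └─ u
         └─ j
            └─ y
               └─ i
                  └─ h
                     └─ d *
Counting every labelled node above: 31.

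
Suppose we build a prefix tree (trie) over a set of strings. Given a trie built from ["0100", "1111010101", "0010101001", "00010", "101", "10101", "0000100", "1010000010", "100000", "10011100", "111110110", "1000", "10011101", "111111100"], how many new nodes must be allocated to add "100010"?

"1000" is already a path in the trie; the remaining "10" must be added.
Each of the 2 remaining characters creates one node.

2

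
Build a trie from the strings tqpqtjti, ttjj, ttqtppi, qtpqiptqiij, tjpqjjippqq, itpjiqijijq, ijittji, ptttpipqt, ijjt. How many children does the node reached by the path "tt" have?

2

The children of the "tt" node are the distinct next characters among strings starting with "tt".
Characters that immediately follow "tt" among the stored strings: {j, q}.
That node has 2 child edges.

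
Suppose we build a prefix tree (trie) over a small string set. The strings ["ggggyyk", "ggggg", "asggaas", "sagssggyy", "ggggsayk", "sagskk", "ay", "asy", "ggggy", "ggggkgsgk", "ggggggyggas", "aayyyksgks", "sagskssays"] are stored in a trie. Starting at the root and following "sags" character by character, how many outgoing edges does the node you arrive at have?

2

The children of the "sags" node are the distinct next characters among strings starting with "sags".
Characters that immediately follow "sags" among the stored strings: {k, s}.
That node has 2 child edges.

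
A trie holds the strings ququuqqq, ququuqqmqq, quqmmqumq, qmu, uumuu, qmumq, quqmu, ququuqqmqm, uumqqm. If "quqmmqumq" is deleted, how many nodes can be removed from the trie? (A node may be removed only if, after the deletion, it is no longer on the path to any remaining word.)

5

A node on "quqmmqumq"'s path can go only if nothing else ends at it or branches off below it.
The suffix "mqumq" (5 nodes) is used only by "quqmmqumq"; the node for "quqm" still has the child "u", so pruning stops there.
Nodes removed: 5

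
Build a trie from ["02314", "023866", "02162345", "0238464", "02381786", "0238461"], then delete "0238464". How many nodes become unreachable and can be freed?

1

Walk "0238464" from the leaf back toward the root, removing each node that no remaining word uses.
The suffix "4" (1 node) is used only by "0238464"; the node for "023846" still has the child "1", so pruning stops there.
Nodes removed: 1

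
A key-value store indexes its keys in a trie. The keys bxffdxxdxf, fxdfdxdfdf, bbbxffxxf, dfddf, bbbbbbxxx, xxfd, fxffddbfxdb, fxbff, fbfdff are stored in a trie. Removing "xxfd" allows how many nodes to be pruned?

A node on "xxfd"'s path can go only if nothing else ends at it or branches off below it.
No other word shares any prefix with "xxfd", so all 4 of its nodes go.
Nodes removed: 4

4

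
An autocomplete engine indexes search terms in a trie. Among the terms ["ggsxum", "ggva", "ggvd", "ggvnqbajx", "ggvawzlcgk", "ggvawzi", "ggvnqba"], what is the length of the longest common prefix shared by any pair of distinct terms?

7

Look for the deepest trie node that still has at least two words in its subtree.
e.g. "ggvnqba" and "ggvnqbajx" share the prefix "ggvnqba" of length 7; no pair shares a longer one.
Longest shared-prefix length: 7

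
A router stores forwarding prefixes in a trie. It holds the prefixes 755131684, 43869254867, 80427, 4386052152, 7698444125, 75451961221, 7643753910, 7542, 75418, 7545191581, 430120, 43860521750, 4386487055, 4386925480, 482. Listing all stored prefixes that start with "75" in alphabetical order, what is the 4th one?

75451961221

Words with prefix "75", in lexicographic order: "75418", "7542", "7545191581", "75451961221", "755131684"
The 4th is 75451961221.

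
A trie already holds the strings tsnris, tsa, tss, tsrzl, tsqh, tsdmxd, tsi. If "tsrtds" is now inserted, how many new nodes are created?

The longest prefix of "tsrtds" already in the trie is "tsr" (length 3).
So 6 − 3 = 3 new nodes.

3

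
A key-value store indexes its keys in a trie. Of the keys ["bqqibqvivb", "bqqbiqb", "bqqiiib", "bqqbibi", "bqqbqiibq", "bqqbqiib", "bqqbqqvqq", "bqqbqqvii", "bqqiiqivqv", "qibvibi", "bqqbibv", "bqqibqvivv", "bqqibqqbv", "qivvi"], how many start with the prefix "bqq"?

Walk to "bqq"; the words in its subtree are exactly those with that prefix.
Matches: "bqqbibi", "bqqbibv", "bqqbiqb", "bqqbqiib", "bqqbqiibq", "bqqbqqvii", "bqqbqqvqq", "bqqibqqbv", "bqqibqvivb", "bqqibqvivv", "bqqiiib", "bqqiiqivqv"
Count: 12

12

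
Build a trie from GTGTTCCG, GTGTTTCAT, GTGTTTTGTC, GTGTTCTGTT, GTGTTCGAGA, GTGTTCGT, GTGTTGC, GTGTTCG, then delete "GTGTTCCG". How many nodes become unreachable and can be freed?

2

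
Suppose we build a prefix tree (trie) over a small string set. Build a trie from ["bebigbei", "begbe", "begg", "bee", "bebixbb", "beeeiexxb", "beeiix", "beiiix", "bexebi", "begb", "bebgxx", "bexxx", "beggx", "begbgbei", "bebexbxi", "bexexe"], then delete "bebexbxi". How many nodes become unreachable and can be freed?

5

After clearing the end-marker at "bebexbxi", prune upward until reaching a node still needed by another word.
The suffix "exbxi" (5 nodes) is used only by "bebexbxi"; the node for "beb" still has the child "i", so pruning stops there.
Nodes removed: 5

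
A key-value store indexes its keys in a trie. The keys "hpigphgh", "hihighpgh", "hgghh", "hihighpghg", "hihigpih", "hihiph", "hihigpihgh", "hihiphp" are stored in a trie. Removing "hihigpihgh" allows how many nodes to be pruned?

Walk "hihigpihgh" from the leaf back toward the root, removing each node that no remaining word uses.
The suffix "gh" (2 nodes) is used only by "hihigpihgh"; "hihigpih" is itself a stored word, so pruning stops there.
Nodes removed: 2

2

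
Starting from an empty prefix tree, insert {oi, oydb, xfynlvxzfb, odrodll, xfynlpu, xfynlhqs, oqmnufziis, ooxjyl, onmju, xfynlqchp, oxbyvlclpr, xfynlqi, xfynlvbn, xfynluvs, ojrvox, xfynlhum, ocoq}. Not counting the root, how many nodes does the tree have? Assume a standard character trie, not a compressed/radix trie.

73

For each word, the new-node count is its length minus the longest prefix already in the trie:
  "oi" → 2 new (o, i)
  "oydb" → prefix "o" already present; 3 new (y, d, b)
  "xfynlvxzfb" → 10 new (x, f, y, n, l, v, x, z, f, b)
  "odrodll" → prefix "o" already present; 6 new (d, r, o, d, l, l)
  "xfynlpu" → prefix "xfynl" already present; 2 new (p, u)
  "xfynlhqs" → prefix "xfynl" already present; 3 new (h, q, s)
  "oqmnufziis" → prefix "o" already present; 9 new (q, m, n, u, f, z, i, i, s)
  "ooxjyl" → prefix "o" already present; 5 new (o, x, j, y, l)
  "onmju" → prefix "o" already present; 4 new (n, m, j, u)
  "xfynlqchp" → prefix "xfynl" already present; 4 new (q, c, h, p)
  "oxbyvlclpr" → prefix "o" already present; 9 new (x, b, y, v, l, c, l, p, r)
  "xfynlqi" → prefix "xfynlq" already present; 1 new (i)
  "xfynlvbn" → prefix "xfynlv" already present; 2 new (b, n)
  "xfynluvs" → prefix "xfynl" already present; 3 new (u, v, s)
  "ojrvox" → prefix "o" already present; 5 new (j, r, v, o, x)
  "xfynlhum" → prefix "xfynlh" already present; 2 new (u, m)
  "ocoq" → prefix "o" already present; 3 new (c, o, q)
Total nodes = 2 + 3 + 10 + 6 + 2 + 3 + 9 + 5 + 4 + 4 + 9 + 1 + 2 + 3 + 5 + 2 + 3 = 73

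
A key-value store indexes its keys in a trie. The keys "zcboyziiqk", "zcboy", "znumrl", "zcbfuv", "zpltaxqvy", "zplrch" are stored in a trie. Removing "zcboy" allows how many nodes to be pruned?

0

After clearing the end-marker at "zcboy", prune upward until reaching a node still needed by another word.
Every node on "zcboy" is still needed (e.g. by "zcboyziiqk"), so nothing is freed.
Nodes removed: 0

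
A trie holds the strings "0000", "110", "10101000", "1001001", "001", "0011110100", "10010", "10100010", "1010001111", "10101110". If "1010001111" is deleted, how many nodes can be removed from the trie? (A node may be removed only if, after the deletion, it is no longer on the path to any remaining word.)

3

A node on "1010001111"'s path can go only if nothing else ends at it or branches off below it.
The suffix "111" (3 nodes) is used only by "1010001111"; the node for "1010001" still has the child "0", so pruning stops there.
Nodes removed: 3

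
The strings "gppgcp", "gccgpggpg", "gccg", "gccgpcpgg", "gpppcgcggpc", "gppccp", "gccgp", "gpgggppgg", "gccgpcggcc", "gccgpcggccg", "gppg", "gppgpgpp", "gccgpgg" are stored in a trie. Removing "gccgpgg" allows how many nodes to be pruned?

After clearing the end-marker at "gccgpgg", prune upward until reaching a node still needed by another word.
Every node on "gccgpgg" is still needed (e.g. by "gccgpggpg"), so nothing is freed.
Nodes removed: 0

0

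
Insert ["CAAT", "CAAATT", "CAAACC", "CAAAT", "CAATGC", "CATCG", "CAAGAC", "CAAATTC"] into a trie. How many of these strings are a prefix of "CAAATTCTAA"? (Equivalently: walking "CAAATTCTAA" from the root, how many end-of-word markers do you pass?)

Check each prefix of "CAAATTCTAA" against the stored set — each match is an end-marker on the path.
Prefixes of the query that are stored words: "CAAAT", "CAAATT", "CAAATTC"
Count: 3

3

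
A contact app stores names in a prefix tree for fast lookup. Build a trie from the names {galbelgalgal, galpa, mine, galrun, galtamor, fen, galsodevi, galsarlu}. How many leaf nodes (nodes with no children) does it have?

8

A leaf is a node with no children — equivalently, the end of a word that is not a proper prefix of any other stored word.
Those words: "fen", "galbelgalgal", "galpa", "galrun", "galsarlu", "galsodevi", "galtamor", "mine"
Leaf count: 8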